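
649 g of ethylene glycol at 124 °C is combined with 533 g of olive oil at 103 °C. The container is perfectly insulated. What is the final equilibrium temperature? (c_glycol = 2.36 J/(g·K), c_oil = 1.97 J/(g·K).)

T_f ≈ 115.5 °C

Heat lost by the glycol equals heat gained by the oil:
649·2.36·(124 − T) = 533·1.97·(T − 103)
1531.6(124 − T) = 1050(T − 103)
2581.6 T = 298074  ⇒  T ≈ 115.46 °C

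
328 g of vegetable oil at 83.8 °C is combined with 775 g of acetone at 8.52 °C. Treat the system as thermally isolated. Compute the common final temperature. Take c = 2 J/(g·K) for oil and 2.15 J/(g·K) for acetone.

T_f ≈ 29.8 °C

Heat lost by the oil equals heat gained by the acetone:
328·2·(83.8 − T) = 775·2.15·(T − 8.52)
656(83.8 − T) = 1666.2(T − 8.52)
2322.2 T = 69169  ⇒  T ≈ 29.79 °C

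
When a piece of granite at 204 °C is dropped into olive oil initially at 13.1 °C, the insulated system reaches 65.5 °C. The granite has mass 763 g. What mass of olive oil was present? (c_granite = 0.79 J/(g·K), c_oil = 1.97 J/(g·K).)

|Q_granite| = |Q_oil|:
763×0.79×(204 − 65.5) = m×1.97×(65.5 − 13.1)
103.23 m = 83484  ⇒  m ≈ 808.7 g

m ≈ 809 g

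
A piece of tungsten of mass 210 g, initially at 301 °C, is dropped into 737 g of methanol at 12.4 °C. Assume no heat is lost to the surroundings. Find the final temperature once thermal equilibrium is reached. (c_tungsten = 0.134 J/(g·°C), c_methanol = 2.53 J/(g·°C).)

T_f ≈ 16.7 °C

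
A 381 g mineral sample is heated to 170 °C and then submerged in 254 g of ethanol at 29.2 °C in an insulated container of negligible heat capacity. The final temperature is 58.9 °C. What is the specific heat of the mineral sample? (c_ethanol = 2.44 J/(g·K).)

m_s c (T_s − T_f) = m_ethanol c_ethanol (T_f − T_0):
381×c×(170 − 58.9) = 254×2.44×(58.9 − 29.2)
42329 c = 18407  ⇒  c ≈ 0.4349 J/(g·K)

c ≈ 0.435 J/(g·K)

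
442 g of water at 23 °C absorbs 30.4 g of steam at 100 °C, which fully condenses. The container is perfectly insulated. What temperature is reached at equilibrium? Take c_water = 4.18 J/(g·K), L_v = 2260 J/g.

Taking heat into each body as positive, Σ m c ΔT = 0:
latent heat released on condensation: 30.4×2260 = 68704
  condensate cools 100→T: 30.4×4.18×(T − 100) = 127.07(T − 100)
  original water: 1847.6(T − 23)
1974.6 T = 68704 + 12707 + 42494 = 123905
T ≈ 62.75 °C, under the boiling point, so the assumption holds.

T_f ≈ 62.7 °C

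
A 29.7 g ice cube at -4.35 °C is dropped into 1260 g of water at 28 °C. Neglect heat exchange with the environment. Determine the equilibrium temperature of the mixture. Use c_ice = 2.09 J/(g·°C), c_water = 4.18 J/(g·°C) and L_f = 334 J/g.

T_f ≈ 25.5 °C

Setting the total heat transfer to zero:
ice -4.35→0 °C: 29.7×2.09×4.35 = 270.02; fusion: m_ice L_f = 29.7×334 = 9919.8; meltwater 0→T: 29.7×4.18×T = 124.15 T; water: 5266.8(T − 28)
5390.9 T = 147470 − 10190 = 137281
T ≈ 25.47 °C (positive, so assuming full melt was valid).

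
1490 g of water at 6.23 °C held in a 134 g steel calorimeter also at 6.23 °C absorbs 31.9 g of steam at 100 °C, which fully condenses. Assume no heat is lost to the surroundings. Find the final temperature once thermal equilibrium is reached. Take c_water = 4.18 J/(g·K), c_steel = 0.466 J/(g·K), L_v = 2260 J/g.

Taking heat into each body as positive, Σ m c ΔT = 0:
steam→water at 100 °C releases m L_v = 31.9·2260 = 72094; condensed water 100 °C→T: 133.34(T − 100); original water: 6228.2(T − 6.23); cup: 62.44(T − 6.23)
6424 T = 72094 + 13334 + 39191 = 124619
T ≈ 19.40 °C — below 100 °C, confirming all the steam condensed.

T_f ≈ 19.4 °C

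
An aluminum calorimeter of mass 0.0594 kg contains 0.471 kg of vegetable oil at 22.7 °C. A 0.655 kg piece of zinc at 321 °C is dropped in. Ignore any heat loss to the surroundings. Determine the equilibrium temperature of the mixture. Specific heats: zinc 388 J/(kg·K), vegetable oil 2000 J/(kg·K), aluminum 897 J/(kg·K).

Conservation of energy gives ΣQ = 0:
0.655×388×(T − 321) + 0.471×2000×(T − 22.7) + 0.0594×897×(T − 22.7) = 0
1249.4 T = 104172
T ≈ 83.38 °C

T_f ≈ 83.4 °C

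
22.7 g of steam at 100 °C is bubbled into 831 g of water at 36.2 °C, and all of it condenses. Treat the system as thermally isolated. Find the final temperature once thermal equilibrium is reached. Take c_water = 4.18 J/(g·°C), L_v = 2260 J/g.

T_f ≈ 52.3 °C

Energy balance with sensible and latent terms:
condense steam: −22.7·2260 = −51302
  condensed water 100 °C→T: 94.89(T − 100)
  original water: 3473.6(T − 36.2)
3568.5 T = 51302 + 9488.6 + 125744 = 186534
T ≈ 52.27 °C — below 100 °C, confirming all the steam condensed.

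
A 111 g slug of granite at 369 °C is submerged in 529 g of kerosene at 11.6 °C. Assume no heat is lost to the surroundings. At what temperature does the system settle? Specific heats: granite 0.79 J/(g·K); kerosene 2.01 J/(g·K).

Setting the total heat transfer to zero:
111*0.79*(T − 369) + 529*2.01*(T − 11.6) = 0
87.69(T − 369) + 1063.3(T − 11.6) = 0
(87.69 + 1063.3) T = 87.69*369 + 1063.3*11.6
T = 44692 / 1151 = 38.8 °C

T_f ≈ 38.8 °C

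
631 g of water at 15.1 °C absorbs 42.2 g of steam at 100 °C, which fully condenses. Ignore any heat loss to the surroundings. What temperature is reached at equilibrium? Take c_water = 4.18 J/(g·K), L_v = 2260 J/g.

T_f ≈ 54.3 °C

Energy balance with sensible and latent terms:
steam→water at 100 °C releases m L_v = 42.2×2260 = 95372; condensate cools 100→T: 42.2×4.18×(T − 100) = 176.4(T − 100); water warms: 631×4.18×(T − 15.1) = 2637.6(T − 15.1)
2814 T = 95372 + 17640 + 39827 = 152839
T ≈ 54.31 °C — below 100 °C, confirming all the steam condensed.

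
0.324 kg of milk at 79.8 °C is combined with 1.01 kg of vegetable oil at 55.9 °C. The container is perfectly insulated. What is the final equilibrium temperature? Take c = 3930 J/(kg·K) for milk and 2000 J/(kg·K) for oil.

Net heat exchanged in the isolated system is zero:
0.324*3930*(T − 79.8) + 1.01*2000*(T − 55.9) = 0
1273.3(T − 79.8) + 2020(T − 55.9) = 0
(1273.3 + 2020) T = 1273.3*79.8 + 2020*55.9
T = 214529/3293.3 ≈ 65.14 °C

T_f ≈ 65.1 °C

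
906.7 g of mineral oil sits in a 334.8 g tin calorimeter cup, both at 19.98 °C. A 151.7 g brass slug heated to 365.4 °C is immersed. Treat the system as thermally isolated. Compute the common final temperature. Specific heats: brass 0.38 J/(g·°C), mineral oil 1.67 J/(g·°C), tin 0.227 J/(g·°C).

T_f ≈ 32.1 °C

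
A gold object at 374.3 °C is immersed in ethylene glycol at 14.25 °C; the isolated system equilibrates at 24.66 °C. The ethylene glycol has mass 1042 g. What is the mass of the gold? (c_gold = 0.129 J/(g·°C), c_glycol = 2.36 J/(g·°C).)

Heat lost by the gold = heat gained by the glycol:
m·0.129·(374.3 − 24.66) = 1042·2.36·(24.66 − 14.25)
45.1 m = 25599  ⇒  m ≈ 567.6 g

m ≈ 568 g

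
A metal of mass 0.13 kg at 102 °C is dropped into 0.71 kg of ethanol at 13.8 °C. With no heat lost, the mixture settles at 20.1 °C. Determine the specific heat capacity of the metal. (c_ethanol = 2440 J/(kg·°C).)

Setting the total heat transfer to zero:
0.13·c·(20.1 − 102) + 0.71·2440·(20.1 − 13.8) = 0
-10.65 c = -10914
c = -10914/-10.65 ≈ 1025 J/(kg·°C)

c ≈ 1030 J/(kg·°C)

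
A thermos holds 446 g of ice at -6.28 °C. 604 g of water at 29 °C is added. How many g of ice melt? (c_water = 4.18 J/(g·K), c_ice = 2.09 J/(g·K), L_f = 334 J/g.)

m_melted ≈ 202 g

Heat available from the water dropping to 0 °C: 604·4.18·29 = 73217 J.
Of that, 446·2.09·6.28 = 5853.8 J goes to bring the ice to 0 °C, leaving 67363 J.
Melting all 446 g of ice would need 446·334 = 148964 J.
That's not enough to melt it all — equilibrium is at 0 °C with ice remaining.
Mass melted = 67363/334 ≈ 201.7 g.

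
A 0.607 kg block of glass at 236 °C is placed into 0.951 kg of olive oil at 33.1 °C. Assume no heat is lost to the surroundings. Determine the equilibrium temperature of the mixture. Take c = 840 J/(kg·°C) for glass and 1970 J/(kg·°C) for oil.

T_f is the heat-capacity-weighted average of the initial temperatures:
T_f = (509.88*236 + 1873.5*33.1) / (509.88 + 1873.5)
    = 182344 / 2383.3 ≈ 76.51 °C

T_f ≈ 76.5 °C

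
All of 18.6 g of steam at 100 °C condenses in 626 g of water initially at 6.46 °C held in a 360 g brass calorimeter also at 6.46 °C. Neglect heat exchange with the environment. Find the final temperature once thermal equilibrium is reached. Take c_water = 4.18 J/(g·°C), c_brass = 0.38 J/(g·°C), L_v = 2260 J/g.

T_f ≈ 23.9 °C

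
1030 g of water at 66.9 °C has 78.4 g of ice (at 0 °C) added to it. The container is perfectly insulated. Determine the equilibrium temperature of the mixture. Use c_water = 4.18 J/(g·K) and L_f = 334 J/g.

T_f ≈ 56.5 °C

Energy balance with sensible and latent terms:
latent heat to melt: 78.4·334 = 26186; warm the meltwater: 327.71 T; water cools: 1030·4.18·(T − 66.9) = 4305.4(T − 66.9)
4633.1 T = 288031 − 26186 = 261846
T ≈ 56.52 °C — above 0 °C, consistent with complete melting.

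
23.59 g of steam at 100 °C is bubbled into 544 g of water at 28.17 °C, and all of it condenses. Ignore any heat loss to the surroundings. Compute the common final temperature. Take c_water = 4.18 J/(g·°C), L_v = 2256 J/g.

T_f ≈ 53.6 °C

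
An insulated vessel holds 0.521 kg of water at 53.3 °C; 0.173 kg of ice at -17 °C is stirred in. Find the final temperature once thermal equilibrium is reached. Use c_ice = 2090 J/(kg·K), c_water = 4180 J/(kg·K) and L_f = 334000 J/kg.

Net heat exchanged in the isolated system is zero:
warm ice to 0 °C: 0.173·2090·(0 − (-17)) = 6146.7; fusion: m_ice L_f = 0.173·334000 = 57782; warm the meltwater: 723.14 T; water: 2177.8(T − 53.3)
2900.9 T = 116076 − 63929 = 52147
T ≈ 17.98 °C (positive, so assuming full melt was valid).

T_f ≈ 18.0 °C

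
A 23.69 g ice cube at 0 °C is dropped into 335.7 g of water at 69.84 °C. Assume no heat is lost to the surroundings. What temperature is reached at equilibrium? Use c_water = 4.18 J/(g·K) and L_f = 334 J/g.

Sum of m c ΔT and latent-heat terms is zero:
fusion: m_ice L_f = 23.69×334 = 7912.5
  meltwater 0→T: 23.69×4.18×T = 99.02 T
  water: 1403.2(T − 69.84)
1502.3 T = 98001 − 7912.5 = 90089
T ≈ 59.97 °C (positive, so assuming full melt was valid).

T_f ≈ 60.0 °C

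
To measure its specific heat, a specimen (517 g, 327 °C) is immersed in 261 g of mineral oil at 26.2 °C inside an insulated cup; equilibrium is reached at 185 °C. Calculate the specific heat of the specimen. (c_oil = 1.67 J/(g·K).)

c ≈ 0.943 J/(g·K)

Let T be the final temperature. ΣQ_i = 0:
517×c×(185 − 327) + 261×1.67×(185 − 26.2) = 0
-73414 c = -69216
c = -69216/-73414 ≈ 0.9428 J/(g·K)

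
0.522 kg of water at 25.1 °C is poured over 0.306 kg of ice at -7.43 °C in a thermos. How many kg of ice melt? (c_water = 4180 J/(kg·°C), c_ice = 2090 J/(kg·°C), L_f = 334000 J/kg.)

m_melted ≈ 0.15 kg

Cooling the water to 0 °C releases 0.522·4180·25.1 = 54767 J.
Warming the ice to 0 °C takes 0.306·2090·7.43 = 4751.8 J, leaving 50015 J for melting.
Melting all 0.306 kg of ice would need 0.306·334000 = 102204 J.
Since 50015 < 102204 J, not all the ice melts; equilibrium is at 0 °C.
Mass melted = 50015/334000 ≈ 0.1497 kg.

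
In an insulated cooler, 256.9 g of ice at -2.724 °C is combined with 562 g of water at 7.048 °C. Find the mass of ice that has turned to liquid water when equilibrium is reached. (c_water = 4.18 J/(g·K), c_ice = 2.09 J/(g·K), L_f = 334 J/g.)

m_melted ≈ 45.2 g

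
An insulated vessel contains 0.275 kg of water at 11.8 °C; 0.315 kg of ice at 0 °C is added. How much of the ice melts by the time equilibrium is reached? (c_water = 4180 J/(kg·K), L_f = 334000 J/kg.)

Water can give up m c ΔT = 0.275×4180×11.8 = 13564 J before reaching 0 °C.
Fully melting the ice requires m_ice L_f = 0.315×334000 = 105210 J.
13564 J < 105210 J, so only part of the ice melts and the system sits at 0 °C.
m_melted×334000 = 13564  ⇒  m_melted ≈ 0.04061 kg.

m_melted ≈ 0.0406 kg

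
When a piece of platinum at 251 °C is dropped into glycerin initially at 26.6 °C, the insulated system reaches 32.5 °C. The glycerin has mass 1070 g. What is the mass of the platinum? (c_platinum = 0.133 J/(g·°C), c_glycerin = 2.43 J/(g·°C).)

m ≈ 528 g

|Q_platinum| = |Q_glycerin|:
m·0.133·(251 − 32.5) = 1070·2.43·(32.5 − 26.6)
29.06 m = 15341  ⇒  m ≈ 527.9 g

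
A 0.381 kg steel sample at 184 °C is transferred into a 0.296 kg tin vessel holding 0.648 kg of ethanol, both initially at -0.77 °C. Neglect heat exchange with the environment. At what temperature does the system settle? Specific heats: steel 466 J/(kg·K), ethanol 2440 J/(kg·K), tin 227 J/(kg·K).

T_f ≈ 17.2 °C

Heat gained plus heat lost sum to zero:
0.381*466*(T − 184) + 0.648*2440*(T − (-0.77)) + 0.296*227*(T − (-0.77)) = 0
1825.9 T = 31399
T = 31399/1825.9 ≈ 17.20 °C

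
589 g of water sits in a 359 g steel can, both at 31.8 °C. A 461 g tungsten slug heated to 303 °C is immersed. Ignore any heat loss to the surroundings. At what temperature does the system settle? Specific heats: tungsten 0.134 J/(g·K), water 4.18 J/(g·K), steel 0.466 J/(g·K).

T_f ≈ 38.0 °C

Conservation of energy gives ΣQ = 0:
461·0.134·(T − 303) + 589·4.18·(T − 31.8) + 359·0.466·(T − 31.8) = 0
61.77(T − 303) + 2462(T − 31.8) + 167.29(T − 31.8) = 0
(61.77 + 2462 + 167.29) T = 61.77·303 + 2462·31.8 + 167.29·31.8
T = 102330 / 2691.1 = 38 °C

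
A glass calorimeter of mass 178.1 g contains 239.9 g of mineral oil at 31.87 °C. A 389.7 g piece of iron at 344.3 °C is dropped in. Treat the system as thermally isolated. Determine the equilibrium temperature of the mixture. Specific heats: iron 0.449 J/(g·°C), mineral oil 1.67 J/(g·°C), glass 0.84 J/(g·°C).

Conservation of energy gives ΣQ = 0:
389.7·0.449·(T − 344.3) + 239.9·1.67·(T − 31.87) + 178.1·0.84·(T − 31.87) = 0
174.98(T − 344.3) + 400.63(T − 31.87) + 149.6(T − 31.87) = 0
725.21 T = 77780
T = 77780/725.21 ≈ 107.25 °C

T_f ≈ 107.3 °C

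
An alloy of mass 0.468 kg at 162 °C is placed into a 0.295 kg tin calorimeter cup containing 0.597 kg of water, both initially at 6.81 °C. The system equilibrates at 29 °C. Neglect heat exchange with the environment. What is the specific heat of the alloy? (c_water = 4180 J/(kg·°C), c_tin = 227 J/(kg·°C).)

Taking heat into each body as positive, Σ m c ΔT = 0:
0.468×c×(29 − 162) + 0.597×4180×(29 − 6.81) + 0.295×227×(29 − 6.81) = 0
-62.24 c = -56860
c = -56860/-62.24 ≈ 913.5 J/(kg·°C)

c ≈ 914 J/(kg·°C)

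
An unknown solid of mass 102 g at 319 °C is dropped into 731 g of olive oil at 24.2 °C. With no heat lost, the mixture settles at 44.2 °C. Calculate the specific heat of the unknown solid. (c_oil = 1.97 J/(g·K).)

c ≈ 1.03 J/(g·K)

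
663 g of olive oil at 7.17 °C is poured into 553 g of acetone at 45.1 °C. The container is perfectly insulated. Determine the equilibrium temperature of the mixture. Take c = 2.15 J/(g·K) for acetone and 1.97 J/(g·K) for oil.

T_f ≈ 25.2 °C

Energy conservation, ΣQ = 0:
553·2.15·(T − 45.1) + 663·1.97·(T − 7.17) = 0
1189(T − 45.1) + 1306.1(T − 7.17) = 0
2495.1 T = 62986
T = 62986 / 2495.1 = 25.2 °C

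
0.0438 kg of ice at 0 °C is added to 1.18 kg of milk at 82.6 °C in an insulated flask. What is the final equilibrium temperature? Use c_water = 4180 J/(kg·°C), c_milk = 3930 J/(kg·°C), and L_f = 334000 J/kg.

T_f ≈ 76.4 °C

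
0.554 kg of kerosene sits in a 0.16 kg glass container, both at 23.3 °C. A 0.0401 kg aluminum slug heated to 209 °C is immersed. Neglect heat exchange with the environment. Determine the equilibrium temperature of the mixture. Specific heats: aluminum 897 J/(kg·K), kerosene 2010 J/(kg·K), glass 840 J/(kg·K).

Energy conservation, ΣQ = 0:
0.0401*897*(T − 209) + 0.554*2010*(T − 23.3) + 0.16*840*(T − 23.3) = 0
35.97(T − 209) + 1113.5(T − 23.3) + 134.4(T − 23.3) = 0
(35.97 + 1113.5 + 134.4) T = 35.97*209 + 1113.5*23.3 + 134.4*23.3
T = 36595 / 1283.9 = 28.5 °C

T_f ≈ 28.5 °C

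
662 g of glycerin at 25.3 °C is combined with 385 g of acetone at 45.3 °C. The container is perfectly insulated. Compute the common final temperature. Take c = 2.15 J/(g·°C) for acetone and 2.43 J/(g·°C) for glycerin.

Energy conservation, ΣQ = 0:
385×2.15×(T − 45.3) + 662×2.43×(T − 25.3) = 0
(827.75 + 1608.7) T = 827.75×45.3 + 1608.7×25.3
T = 78196/2436.4 ≈ 32.09 °C

T_f ≈ 32.1 °C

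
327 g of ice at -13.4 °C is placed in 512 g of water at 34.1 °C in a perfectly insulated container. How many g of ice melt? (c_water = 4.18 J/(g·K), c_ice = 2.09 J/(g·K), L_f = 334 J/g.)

m_melted ≈ 191 g

Water can give up m c ΔT = 512·4.18·34.1 = 72979 J before reaching 0 °C.
Of that, 327·2.09·13.4 = 9158 J goes to bring the ice to 0 °C, leaving 63821 J.
To melt every bit of ice: 327·334 = 109218 J.
63821 J < 109218 J, so only part of the ice melts and the system sits at 0 °C.
m_melt = 63821 / L_f = 191.1 g.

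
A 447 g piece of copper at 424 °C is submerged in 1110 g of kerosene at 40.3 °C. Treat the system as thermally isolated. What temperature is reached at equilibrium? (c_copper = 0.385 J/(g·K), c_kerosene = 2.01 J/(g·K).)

Net heat exchanged in the isolated system is zero:
447×0.385×(T − 424) + 1110×2.01×(T − 40.3) = 0
172.09(T − 424) + 2231.1(T − 40.3) = 0
(172.09 + 2231.1) T = 172.09×424 + 2231.1×40.3
T = 162882 / 2403.2 = 67.8 °C

T_f ≈ 67.8 °C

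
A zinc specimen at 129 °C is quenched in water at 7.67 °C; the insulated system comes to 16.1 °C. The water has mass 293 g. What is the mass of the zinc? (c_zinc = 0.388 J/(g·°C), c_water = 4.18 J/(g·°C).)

Heat lost by the zinc = heat gained by the water:
m×0.388×(129 − 16.1) = 293×4.18×(16.1 − 7.67)
43.81 m = 10325  ⇒  m ≈ 235.7 g

m ≈ 236 g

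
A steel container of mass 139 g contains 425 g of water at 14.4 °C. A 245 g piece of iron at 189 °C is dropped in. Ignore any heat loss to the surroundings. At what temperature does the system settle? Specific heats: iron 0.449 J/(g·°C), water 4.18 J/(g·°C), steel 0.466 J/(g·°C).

T_f ≈ 24.2 °C

Conservation of energy gives ΣQ = 0:
245·0.449·(T − 189) + 425·4.18·(T − 14.4) + 139·0.466·(T − 14.4) = 0
110(T − 189) + 1776.5(T − 14.4) + 64.77(T − 14.4) = 0
1951.3 T = 47305
T ≈ 24.24 °C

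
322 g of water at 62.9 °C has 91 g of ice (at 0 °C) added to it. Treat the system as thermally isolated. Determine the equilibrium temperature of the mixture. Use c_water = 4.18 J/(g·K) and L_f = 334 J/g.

T_f ≈ 31.4 °C

Taking heat into each body as positive, Σ m c ΔT = 0:
melt ice: 91×334 = 30394; meltwater 0→T: 91×4.18×T = 380.38 T; water: 1346(T − 62.9)
1726.3 T = 84661 − 30394 = 54267
T ≈ 31.43 °C (positive, so assuming full melt was valid).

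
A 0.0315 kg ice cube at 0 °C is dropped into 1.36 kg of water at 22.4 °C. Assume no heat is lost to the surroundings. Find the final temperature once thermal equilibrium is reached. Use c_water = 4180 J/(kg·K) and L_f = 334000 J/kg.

T_f ≈ 20.1 °C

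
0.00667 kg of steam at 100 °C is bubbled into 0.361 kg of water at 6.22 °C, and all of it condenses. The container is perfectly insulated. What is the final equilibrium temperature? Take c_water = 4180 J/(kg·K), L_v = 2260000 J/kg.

T_f ≈ 17.7 °C

Energy conservation, ΣQ = 0:
latent heat released on condensation: 0.00667×2260000 = 15074; condensed water 100 °C→T: 27.88(T − 100); original water: 1509(T − 6.22)
1536.9 T = 15074 + 2788.1 + 9385.9 = 27248
T ≈ 17.73 °C (< 100 °C, so full condensation is consistent).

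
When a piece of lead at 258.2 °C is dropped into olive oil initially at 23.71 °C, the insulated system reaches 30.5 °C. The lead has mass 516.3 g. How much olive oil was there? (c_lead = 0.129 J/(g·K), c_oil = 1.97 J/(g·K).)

Setting the total heat transfer to zero:
516.3·0.129·(30.5 − 258.2) + m·1.97·(30.5 − 23.71) = 0
13.38 m = 15165
m = 15165/13.38 ≈ 1134 g

m ≈ 1130 g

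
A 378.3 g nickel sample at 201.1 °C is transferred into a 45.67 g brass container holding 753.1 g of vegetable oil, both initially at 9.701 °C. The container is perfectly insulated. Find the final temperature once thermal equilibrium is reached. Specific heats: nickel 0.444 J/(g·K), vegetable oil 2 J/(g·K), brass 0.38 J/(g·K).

T_f = Σ m_i c_i T_i / Σ m_i c_i:
T_f = (167.97·201.1 + 1506.2·9.701 + 17.35·9.701) / (167.97 + 1506.2 + 17.35)
    = 48558 / 1691.5 ≈ 28.71 °C

T_f ≈ 28.7 °C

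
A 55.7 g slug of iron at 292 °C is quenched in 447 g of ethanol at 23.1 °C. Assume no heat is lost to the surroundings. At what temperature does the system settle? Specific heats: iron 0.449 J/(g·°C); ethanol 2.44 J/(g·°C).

Heat gained plus heat lost sum to zero:
55.7*0.449*(T − 292) + 447*2.44*(T − 23.1) = 0
25.01(T − 292) + 1090.7(T − 23.1) = 0
1115.7 T = 32497
T = 32497/1115.7 ≈ 29.13 °C

T_f ≈ 29.1 °C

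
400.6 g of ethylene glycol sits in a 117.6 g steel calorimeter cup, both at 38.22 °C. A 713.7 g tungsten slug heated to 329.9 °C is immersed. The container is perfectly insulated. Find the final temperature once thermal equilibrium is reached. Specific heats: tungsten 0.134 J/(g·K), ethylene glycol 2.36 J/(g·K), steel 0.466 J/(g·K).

T_f ≈ 63.7 °C

Net heat exchanged in the isolated system is zero:
713.7*0.134*(T − 329.9) + 400.6*2.36*(T − 38.22) + 117.6*0.466*(T − 38.22) = 0
1095.9 T = 69779
T = 69779 / 1095.9 = 63.7 °C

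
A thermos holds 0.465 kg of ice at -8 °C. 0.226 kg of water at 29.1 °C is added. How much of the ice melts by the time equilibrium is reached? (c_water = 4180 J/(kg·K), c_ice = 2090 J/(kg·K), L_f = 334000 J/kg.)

m_melted ≈ 0.059 kg

Water can give up m c ΔT = 0.226×4180×29.1 = 27490 J before reaching 0 °C.
Warming the ice to 0 °C takes 0.465×2090×8 = 7774.8 J, leaving 19715 J for melting.
To melt every bit of ice: 0.465×334000 = 155310 J.
That's not enough to melt it all — equilibrium is at 0 °C with ice remaining.
Mass melted = 19715/334000 ≈ 0.05903 kg.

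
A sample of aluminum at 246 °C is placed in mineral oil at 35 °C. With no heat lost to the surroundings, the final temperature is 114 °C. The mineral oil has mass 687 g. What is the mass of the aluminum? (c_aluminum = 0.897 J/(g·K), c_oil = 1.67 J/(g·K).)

Energy conservation, ΣQ = 0:
m·0.897·(114 − 246) + 687·1.67·(114 − 35) = 0
-118.4 m = -90636
m = -90636/-118.4 ≈ 765.5 g

m ≈ 765 g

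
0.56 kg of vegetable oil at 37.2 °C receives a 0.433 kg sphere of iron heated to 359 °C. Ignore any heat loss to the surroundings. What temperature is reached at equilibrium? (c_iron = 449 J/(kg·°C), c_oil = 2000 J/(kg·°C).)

Heat gained plus heat lost sum to zero:
0.433·449·(T − 359) + 0.56·2000·(T − 37.2) = 0
1314.4 T = 111460
T = 111460/1314.4 ≈ 84.80 °C

T_f ≈ 84.8 °C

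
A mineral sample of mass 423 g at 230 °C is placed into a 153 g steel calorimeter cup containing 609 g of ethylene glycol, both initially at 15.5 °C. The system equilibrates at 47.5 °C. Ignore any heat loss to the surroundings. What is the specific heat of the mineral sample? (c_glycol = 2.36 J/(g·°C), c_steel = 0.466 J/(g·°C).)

c ≈ 0.625 J/(g·°C)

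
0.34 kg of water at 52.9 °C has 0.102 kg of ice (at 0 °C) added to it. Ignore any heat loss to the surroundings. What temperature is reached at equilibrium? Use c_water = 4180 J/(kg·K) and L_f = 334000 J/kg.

Heat gained plus heat lost sum to zero:
fusion: m_ice L_f = 0.102·334000 = 34068; warm the meltwater: 426.36 T; water cools: 0.34·4180·(T − 52.9) = 1421.2(T − 52.9)
1847.6 T = 75181 − 34068 = 41113
T ≈ 22.25 °C (positive, so assuming full melt was valid).

T_f ≈ 22.3 °C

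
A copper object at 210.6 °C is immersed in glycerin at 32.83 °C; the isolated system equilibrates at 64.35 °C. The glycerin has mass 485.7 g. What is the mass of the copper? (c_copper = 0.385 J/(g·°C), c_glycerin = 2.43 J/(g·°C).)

m ≈ 661 g

|Q_copper| = |Q_glycerin|:
m×0.385×(210.6 − 64.35) = 485.7×2.43×(64.35 − 32.83)
56.31 m = 37202  ⇒  m ≈ 660.7 g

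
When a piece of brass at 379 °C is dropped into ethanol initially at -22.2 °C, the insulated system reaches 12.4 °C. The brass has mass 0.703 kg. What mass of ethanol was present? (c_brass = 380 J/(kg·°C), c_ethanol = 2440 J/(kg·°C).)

m ≈ 1.16 kg

Heat lost by the brass = heat gained by the ethanol:
0.703×380×(379 − 12.4) = m×2440×(12.4 − (-22.2))
84424 m = 97934  ⇒  m ≈ 1.16 kg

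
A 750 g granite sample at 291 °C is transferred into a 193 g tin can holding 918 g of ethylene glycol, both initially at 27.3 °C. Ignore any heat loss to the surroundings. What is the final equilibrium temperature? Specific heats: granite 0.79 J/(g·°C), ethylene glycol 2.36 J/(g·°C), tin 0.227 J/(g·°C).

T_f ≈ 83.0 °C

T_f = Σ m_i c_i T_i / Σ m_i c_i:
T_f = (592.5×291 + 2166.5×27.3 + 43.81×27.3) / (592.5 + 2166.5 + 43.81)
    = 232758 / 2802.8 ≈ 83.05 °C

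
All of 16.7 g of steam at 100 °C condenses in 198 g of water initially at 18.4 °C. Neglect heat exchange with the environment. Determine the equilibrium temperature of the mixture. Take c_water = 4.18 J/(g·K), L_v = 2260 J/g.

T_f ≈ 66.8 °C

Energy conservation, ΣQ = 0:
steam→water at 100 °C releases m L_v = 16.7×2260 = 37742; condensed water 100 °C→T: 69.81(T − 100); original water: 827.64(T − 18.4)
897.45 T = 37742 + 6980.6 + 15229 = 59951
T ≈ 66.80 °C — below 100 °C, confirming all the steam condensed.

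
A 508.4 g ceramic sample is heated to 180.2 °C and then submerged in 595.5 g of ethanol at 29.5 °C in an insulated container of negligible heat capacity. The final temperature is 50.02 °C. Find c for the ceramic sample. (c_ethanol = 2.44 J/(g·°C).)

Energy conservation, ΣQ = 0:
508.4×c×(50.02 − 180.2) + 595.5×2.44×(50.02 − 29.5) = 0
-66184 c = -29816
c = -29816/-66184 ≈ 0.4505 J/(g·°C)

c ≈ 0.451 J/(g·°C)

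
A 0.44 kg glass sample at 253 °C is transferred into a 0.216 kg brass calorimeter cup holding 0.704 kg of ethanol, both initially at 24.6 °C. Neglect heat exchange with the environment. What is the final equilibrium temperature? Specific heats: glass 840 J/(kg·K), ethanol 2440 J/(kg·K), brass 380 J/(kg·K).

T_f ≈ 63.5 °C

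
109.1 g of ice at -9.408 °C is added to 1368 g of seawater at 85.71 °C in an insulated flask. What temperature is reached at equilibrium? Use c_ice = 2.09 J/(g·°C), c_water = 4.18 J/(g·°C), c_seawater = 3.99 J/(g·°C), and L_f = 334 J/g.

Setting the total heat transfer to zero:
warm ice to 0 °C: 109.1×2.09×(0 − (-9.408)) = 2145.2
  latent heat to melt: 109.1×334 = 36439
  warm the meltwater: 456.04 T
  seawater cools: 1368×3.99×(T − 85.71) = 5458.3(T − 85.71)
5914.4 T = 467833 − 38585 = 429248
T ≈ 72.58 °C. Since T > 0 °C, the all-ice-melts assumption holds.

T_f ≈ 72.6 °C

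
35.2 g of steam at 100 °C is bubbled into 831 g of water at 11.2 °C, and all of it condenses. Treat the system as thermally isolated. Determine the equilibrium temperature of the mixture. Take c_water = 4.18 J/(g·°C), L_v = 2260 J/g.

T_f ≈ 36.8 °C

Let T be the final temperature. ΣQ_i = 0:
condense steam: −35.2×2260 = −79552
  condensate cools 100→T: 35.2×4.18×(T − 100) = 147.14(T − 100)
  original water: 3473.6(T − 11.2)
3620.7 T = 79552 + 14714 + 38904 = 133170
T ≈ 36.78 °C, under the boiling point, so the assumption holds.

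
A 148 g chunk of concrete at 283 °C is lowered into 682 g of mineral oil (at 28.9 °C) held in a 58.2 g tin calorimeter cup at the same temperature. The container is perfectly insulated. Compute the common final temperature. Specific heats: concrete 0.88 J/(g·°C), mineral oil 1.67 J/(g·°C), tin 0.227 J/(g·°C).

Taking heat into each body as positive, Σ m c ΔT = 0:
148*0.88*(T − 283) + 682*1.67*(T − 28.9) + 58.2*0.227*(T − 28.9) = 0
1282.4 T = 70155
T = 70155/1282.4 ≈ 54.71 °C

T_f ≈ 54.7 °C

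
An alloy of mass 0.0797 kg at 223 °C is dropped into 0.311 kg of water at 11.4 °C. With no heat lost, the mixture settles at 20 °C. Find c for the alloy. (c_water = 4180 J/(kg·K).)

c ≈ 691 J/(kg·K)

m_s c (T_s − T_f) = m_water c_water (T_f − T_0):
0.0797·c·(223 − 20) = 0.311·4180·(20 − 11.4)
16.18 c = 11180  ⇒  c ≈ 691 J/(kg·K)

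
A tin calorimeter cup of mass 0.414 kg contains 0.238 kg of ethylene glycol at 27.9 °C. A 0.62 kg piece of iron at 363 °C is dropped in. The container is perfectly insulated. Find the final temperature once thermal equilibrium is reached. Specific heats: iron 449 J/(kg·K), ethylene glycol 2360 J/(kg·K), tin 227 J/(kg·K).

Conservation of energy gives ΣQ = 0:
0.62×449×(T − 363) + 0.238×2360×(T − 27.9) + 0.414×227×(T − 27.9) = 0
278.38(T − 363) + 561.68(T − 27.9) + 93.98(T − 27.9) = 0
934.04 T = 119345
T = 119345/934.04 ≈ 127.77 °C

T_f ≈ 127.8 °C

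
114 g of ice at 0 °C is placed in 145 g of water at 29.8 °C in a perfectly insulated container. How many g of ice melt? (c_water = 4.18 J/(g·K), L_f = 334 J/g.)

m_melted ≈ 54.1 g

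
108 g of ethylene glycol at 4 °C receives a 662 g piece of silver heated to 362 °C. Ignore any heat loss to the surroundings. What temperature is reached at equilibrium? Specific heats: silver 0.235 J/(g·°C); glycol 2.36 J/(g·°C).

Set heat shed by the hot body equal to heat absorbed by the cold body:
662·0.235·(362 − T) = 108·2.36·(T − 4)
155.57(362 − T) = 254.88(T − 4)
410.45 T = 57336  ⇒  T ≈ 139.69 °C

T_f ≈ 139.7 °C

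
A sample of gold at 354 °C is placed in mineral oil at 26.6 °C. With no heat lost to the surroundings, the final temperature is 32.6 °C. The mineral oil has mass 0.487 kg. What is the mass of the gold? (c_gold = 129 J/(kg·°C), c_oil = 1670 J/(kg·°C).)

Heat lost by the gold = heat gained by the oil:
m·129·(354 − 32.6) = 0.487·1670·(32.6 − 26.6)
41461 m = 4879.7  ⇒  m ≈ 0.1177 kg

m ≈ 0.118 kg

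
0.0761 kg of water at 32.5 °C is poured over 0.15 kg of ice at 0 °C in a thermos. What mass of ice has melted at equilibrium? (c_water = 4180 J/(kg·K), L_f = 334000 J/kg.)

Cooling the water to 0 °C releases 0.0761·4180·32.5 = 10338 J.
To melt every bit of ice: 0.15·334000 = 50100 J.
Since 10338 < 50100 J, not all the ice melts; equilibrium is at 0 °C.
m_melt = 10338 / L_f = 0.03095 kg.

m_melted ≈ 0.031 kg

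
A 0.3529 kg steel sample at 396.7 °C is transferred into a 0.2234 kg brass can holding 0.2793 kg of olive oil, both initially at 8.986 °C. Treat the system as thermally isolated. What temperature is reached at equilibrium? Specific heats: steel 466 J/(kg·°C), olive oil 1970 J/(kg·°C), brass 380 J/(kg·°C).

T_f ≈ 88.7 °C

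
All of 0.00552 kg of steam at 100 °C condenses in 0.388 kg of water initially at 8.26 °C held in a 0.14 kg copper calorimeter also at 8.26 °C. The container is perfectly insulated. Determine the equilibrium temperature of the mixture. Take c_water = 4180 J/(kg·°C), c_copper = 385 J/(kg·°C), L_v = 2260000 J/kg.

T_f ≈ 16.8 °C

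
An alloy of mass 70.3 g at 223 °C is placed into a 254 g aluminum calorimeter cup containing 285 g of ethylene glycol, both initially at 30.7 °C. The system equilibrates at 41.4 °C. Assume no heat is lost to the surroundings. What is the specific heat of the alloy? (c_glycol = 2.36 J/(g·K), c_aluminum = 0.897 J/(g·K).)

c ≈ 0.755 J/(g·K)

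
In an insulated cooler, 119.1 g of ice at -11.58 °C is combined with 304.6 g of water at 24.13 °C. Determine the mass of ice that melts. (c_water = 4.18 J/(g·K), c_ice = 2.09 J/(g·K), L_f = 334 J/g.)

m_melted ≈ 83.4 g

Cooling the water to 0 °C releases 304.6·4.18·24.13 = 30723 J.
Of that, 119.1·2.09·11.58 = 2882.5 J goes to bring the ice to 0 °C, leaving 27841 J.
Melting all 119.1 g of ice would need 119.1·334 = 39779 J.
That's not enough to melt it all — equilibrium is at 0 °C with ice remaining.
Mass melted = 27841/334 ≈ 83.35 g.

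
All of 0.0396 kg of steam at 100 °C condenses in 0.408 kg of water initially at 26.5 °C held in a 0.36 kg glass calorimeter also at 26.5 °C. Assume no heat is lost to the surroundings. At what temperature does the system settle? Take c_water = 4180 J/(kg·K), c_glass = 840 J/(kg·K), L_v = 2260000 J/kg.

Energy balance with sensible and latent terms:
condense steam: −0.0396×2260000 = −89496; condensate cools 100→T: 0.0396×4180×(T − 100) = 165.53(T − 100); original water: 1705.4(T − 26.5); glass cup: 0.36×840×(T − 26.5) = 302.4(T − 26.5)
2173.4 T = 89496 + 16553 + 53208 = 159257
T ≈ 73.28 °C — below 100 °C, confirming all the steam condensed.

T_f ≈ 73.3 °C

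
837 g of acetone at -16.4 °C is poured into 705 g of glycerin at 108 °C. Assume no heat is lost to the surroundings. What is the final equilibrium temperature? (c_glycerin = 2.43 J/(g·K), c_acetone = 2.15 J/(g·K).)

T_f ≈ 44.3 °C

Setting the total heat transfer to zero:
705×2.43×(T − 108) + 837×2.15×(T − (-16.4)) = 0
1713.2(T − 108) + 1799.5(T − (-16.4)) = 0
(1713.2 + 1799.5) T = 1713.2×108 + 1799.5×(-16.4)
T = 155508 / 3512.7 = 44.3 °C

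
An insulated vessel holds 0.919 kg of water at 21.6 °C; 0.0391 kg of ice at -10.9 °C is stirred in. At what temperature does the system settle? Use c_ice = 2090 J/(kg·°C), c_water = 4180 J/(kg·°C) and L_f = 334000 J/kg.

T_f ≈ 17.2 °C

Taking heat into each body as positive, Σ m c ΔT = 0:
warm ice to 0 °C: 0.0391×2090×(0 − (-10.9)) = 890.74; melt ice: 0.0391×334000 = 13059; meltwater 0→T: 0.0391×4180×T = 163.44 T; water: 3841.4(T − 21.6)
4004.9 T = 82975 − 13950 = 69025
T ≈ 17.24 °C — above 0 °C, consistent with complete melting.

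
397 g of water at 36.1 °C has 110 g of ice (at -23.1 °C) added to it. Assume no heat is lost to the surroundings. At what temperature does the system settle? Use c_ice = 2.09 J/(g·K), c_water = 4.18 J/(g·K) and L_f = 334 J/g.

Setting the total heat transfer to zero:
warm ice to 0 °C: 110·2.09·(0 − (-23.1)) = 5310.7
  melt ice: 110·334 = 36740
  meltwater 0→T: 110·4.18·T = 459.8 T
  water: 1659.5(T − 36.1)
2119.3 T = 59907 − 42051 = 17856
T ≈ 8.43 °C (positive, so assuming full melt was valid).

T_f ≈ 8.4 °C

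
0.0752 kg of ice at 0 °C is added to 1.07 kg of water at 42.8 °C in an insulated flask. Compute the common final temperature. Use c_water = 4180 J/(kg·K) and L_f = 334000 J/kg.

Conservation of energy gives ΣQ = 0:
melt ice: 0.0752·334000 = 25117; warm the meltwater: 314.34 T; water cools: 1.07·4180·(T − 42.8) = 4472.6(T − 42.8)
4786.9 T = 191427 − 25117 = 166310
T ≈ 34.74 °C (positive, so assuming full melt was valid).

T_f ≈ 34.7 °C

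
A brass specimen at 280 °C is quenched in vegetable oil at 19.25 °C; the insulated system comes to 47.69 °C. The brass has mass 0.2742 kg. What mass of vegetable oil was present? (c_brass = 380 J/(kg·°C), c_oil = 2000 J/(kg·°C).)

m ≈ 0.426 kg

Net heat exchanged in the isolated system is zero:
0.2742·380·(47.69 − 280) + m·2000·(47.69 − 19.25) = 0
56880 m = 24206
m = 24206/56880 ≈ 0.4256 kg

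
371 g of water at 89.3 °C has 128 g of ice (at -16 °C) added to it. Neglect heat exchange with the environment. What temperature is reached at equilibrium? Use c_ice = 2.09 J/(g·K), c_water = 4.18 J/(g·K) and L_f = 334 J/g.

T_f ≈ 43.8 °C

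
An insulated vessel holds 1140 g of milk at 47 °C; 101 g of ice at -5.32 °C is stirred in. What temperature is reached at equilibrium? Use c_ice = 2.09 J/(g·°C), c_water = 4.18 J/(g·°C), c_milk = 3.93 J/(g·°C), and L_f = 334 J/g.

Energy conservation, ΣQ = 0:
ice -5.32→0 °C: 101·2.09·5.32 = 1123; fusion: m_ice L_f = 101·334 = 33734; meltwater 0→T: 101·4.18·T = 422.18 T; milk cools: 1140·3.93·(T − 47) = 4480.2(T − 47)
4902.4 T = 210569 − 34857 = 175712
T ≈ 35.84 °C — above 0 °C, consistent with complete melting.

T_f ≈ 35.8 °C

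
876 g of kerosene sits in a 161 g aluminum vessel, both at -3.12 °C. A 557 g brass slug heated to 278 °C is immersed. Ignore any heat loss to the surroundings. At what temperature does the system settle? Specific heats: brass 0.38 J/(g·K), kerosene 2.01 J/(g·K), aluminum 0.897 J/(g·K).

Energy conservation, ΣQ = 0:
557·0.38·(T − 278) + 876·2.01·(T − (-3.12)) + 161·0.897·(T − (-3.12)) = 0
211.66(T − 278) + 1760.8(T − (-3.12)) + 144.42(T − (-3.12)) = 0
(211.66 + 1760.8 + 144.42) T = 211.66·278 + 1760.8·(-3.12) + 144.42·(-3.12)
T = 52897 / 2116.8 = 25 °C

T_f ≈ 25.0 °C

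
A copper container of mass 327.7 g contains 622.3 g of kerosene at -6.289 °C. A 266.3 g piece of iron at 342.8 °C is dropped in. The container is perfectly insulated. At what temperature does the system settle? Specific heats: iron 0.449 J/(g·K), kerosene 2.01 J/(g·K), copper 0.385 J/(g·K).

T_f ≈ 21.6 °C

With ΣQ=0 the equilibrium temperature is the m·c-weighted mean:
T_f = (119.57*342.8 + 1250.8*(-6.289) + 126.16*(-6.289)) / (119.57 + 1250.8 + 126.16)
    = 32328 / 1496.6 ≈ 21.60 °C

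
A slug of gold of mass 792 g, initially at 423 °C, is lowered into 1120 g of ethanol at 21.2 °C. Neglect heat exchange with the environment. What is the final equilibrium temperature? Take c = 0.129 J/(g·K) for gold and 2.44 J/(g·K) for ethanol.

T_f ≈ 35.7 °C

Energy conservation, ΣQ = 0:
792·0.129·(T − 423) + 1120·2.44·(T − 21.2) = 0
2835 T = 101152
T = 101152/2835 ≈ 35.68 °C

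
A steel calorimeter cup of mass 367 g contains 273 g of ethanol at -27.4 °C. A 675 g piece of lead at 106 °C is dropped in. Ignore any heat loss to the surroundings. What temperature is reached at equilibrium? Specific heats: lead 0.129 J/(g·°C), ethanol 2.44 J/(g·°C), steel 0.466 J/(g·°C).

T_f = Σ m_i c_i T_i / Σ m_i c_i:
T_f = (87.08*106 + 666.12*(-27.4) + 171.02*(-27.4)) / (87.08 + 666.12 + 171.02)
    = -13708 / 924.22 ≈ -14.83 °C

T_f ≈ -14.8 °C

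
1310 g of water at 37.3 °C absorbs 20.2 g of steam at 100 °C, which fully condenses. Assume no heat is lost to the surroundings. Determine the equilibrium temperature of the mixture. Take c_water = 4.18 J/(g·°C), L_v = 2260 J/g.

Sum of m c ΔT and latent-heat terms is zero:
latent heat released on condensation: 20.2·2260 = 45652; condensate cools 100→T: 20.2·4.18·(T − 100) = 84.44(T − 100); water warms: 1310·4.18·(T − 37.3) = 5475.8(T − 37.3)
5560.2 T = 45652 + 8443.6 + 204247 = 258343
T ≈ 46.46 °C — below 100 °C, confirming all the steam condensed.

T_f ≈ 46.5 °C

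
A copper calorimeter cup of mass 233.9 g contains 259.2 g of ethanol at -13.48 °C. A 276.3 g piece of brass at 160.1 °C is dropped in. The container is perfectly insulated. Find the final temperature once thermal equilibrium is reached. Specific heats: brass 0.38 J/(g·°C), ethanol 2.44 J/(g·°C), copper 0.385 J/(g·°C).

T_f ≈ 8.5 °C

Energy conservation, ΣQ = 0:
276.3×0.38×(T − 160.1) + 259.2×2.44×(T − (-13.48)) + 233.9×0.385×(T − (-13.48)) = 0
827.49 T = 7070.2
T ≈ 8.54 °C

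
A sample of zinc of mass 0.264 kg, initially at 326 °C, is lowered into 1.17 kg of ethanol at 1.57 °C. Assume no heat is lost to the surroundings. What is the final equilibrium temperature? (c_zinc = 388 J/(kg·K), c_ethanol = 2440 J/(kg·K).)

Energy conservation, ΣQ = 0:
0.264×388×(T − 326) + 1.17×2440×(T − 1.57) = 0
102.43(T − 326) + 2854.8(T − 1.57) = 0
(102.43 + 2854.8) T = 102.43×326 + 2854.8×1.57
T ≈ 12.81 °C

T_f ≈ 12.8 °C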